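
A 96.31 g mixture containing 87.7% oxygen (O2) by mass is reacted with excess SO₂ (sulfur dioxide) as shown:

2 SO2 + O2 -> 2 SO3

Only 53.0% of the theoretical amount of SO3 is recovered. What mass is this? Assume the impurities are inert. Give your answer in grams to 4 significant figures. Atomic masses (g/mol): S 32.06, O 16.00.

224.0 g

Pure O2 available = 96.31 g × 0.877 = 84.464 g.
M(O2) = 2(16.00) = 32.00 g/mol.
M(SO3) = 32.06 + 3(16.00) = 80.06 g/mol.
n(O2) = 84.464 g / 32.00 g/mol = 2.6395 mol.
From the equation the O2:SO3 mole ratio is 1:2, so n(SO3) = 2.6395 × 2/1 = 5.2790 mol.
Mass of SO3 = 5.2790 mol × 80.06 g/mol = 422.64 g.
Actual mass collected = 422.64 g × 0.530 = 224.00 g.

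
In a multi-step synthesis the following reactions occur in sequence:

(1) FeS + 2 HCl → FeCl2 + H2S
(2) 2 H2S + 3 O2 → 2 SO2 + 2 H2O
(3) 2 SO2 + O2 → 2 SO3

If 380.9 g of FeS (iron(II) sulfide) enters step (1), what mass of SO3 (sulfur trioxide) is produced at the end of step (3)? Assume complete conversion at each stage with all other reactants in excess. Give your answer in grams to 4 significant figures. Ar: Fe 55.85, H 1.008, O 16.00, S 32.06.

346.9 g

M(FeS) = 55.85 + 32.06 = 87.91 g/mol.
M(SO3) = 32.06 + 3(16.00) = 80.06 g/mol.
n(FeS) = 380.9 / 87.91 = 4.3328 mol.
Reaction (1): FeS→H2S ratio 1:1 ⇒ n(H2S) = 4.3328 mol.
Reaction (2): H2S→SO2 ratio 2:2 ⇒ n(SO2) = 4.3328 mol.
Reaction (3): SO2→SO3 ratio 2:2 ⇒ n(SO3) = 4.3328 mol.
Mass of SO3 = 4.3328 × 80.06 = 346.89 g.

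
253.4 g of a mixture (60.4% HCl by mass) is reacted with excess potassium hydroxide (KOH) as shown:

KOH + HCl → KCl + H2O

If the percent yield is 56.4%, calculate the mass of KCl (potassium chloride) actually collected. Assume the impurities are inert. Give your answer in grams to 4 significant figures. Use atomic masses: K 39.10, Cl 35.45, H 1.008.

Pure HCl available = 253.4 g × 0.604 = 153.05 g.
M(HCl) = 1.008 + 35.45 = 36.458 g/mol.
M(KCl) = 39.10 + 35.45 = 74.55 g/mol.
n(HCl) = 153.05 g / 36.458 g/mol = 4.1981 mol.
From the equation the HCl:KCl mole ratio is 1:1, so n(KCl) = 4.1981 × 1/1 = 4.1981 mol.
Mass of KCl = 4.1981 mol × 74.55 g/mol = 312.97 g.
Actual mass collected = 312.97 g × 0.564 = 176.51 g.

176.5 g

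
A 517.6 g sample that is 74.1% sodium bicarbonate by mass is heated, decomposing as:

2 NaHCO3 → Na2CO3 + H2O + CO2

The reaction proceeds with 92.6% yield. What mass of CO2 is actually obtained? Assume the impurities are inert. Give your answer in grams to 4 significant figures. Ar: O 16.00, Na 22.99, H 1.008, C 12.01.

Pure NaHCO3 available = 517.6 g × 0.741 = 383.54 g.
M(NaHCO3) = 22.99 + 1.008 + 12.01 + 3(16.00) = 84.008 g/mol.
M(CO2) = 12.01 + 2(16.00) = 44.01 g/mol.
n(NaHCO3) = 383.54 g / 84.008 g/mol = 4.5655 mol.
From the equation the NaHCO3:CO2 mole ratio is 2:1, so n(CO2) = 4.5655 × 1/2 = 2.2828 mol.
Mass of CO2 = 2.2828 mol × 44.01 g/mol = 100.46 g.
Actual mass collected = 100.46 g × 0.926 = 93.030 g.

93.03 g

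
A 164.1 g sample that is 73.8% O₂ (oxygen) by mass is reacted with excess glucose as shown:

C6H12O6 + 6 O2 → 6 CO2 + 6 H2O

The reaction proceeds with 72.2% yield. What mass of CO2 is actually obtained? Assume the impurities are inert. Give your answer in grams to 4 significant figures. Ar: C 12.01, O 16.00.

Pure O2 available = 164.1 g × 0.738 = 121.11 g.
M(O2) = 2(16.00) = 32.00 g/mol.
M(CO2) = 12.01 + 2(16.00) = 44.01 g/mol.
n(O2) = 121.11 g / 32.00 g/mol = 3.7846 mol.
From the equation the O2:CO2 mole ratio is 6:6, so n(CO2) = 3.7846 × 6/6 = 3.7846 mol.
Mass of CO2 = 3.7846 mol × 44.01 g/mol = 166.56 g.
Actual mass collected = 166.56 g × 0.722 = 120.26 g.

120.3 g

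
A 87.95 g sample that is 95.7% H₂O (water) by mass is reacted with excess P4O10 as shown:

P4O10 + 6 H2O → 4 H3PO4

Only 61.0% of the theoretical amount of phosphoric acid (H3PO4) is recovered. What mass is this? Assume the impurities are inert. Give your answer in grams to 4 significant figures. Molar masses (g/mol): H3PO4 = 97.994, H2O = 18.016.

186.2 g

Pure H2O available = 87.95 g × 0.957 = 84.168 g.
n(H2O) = 84.168 g / 18.016 g/mol = 4.6719 mol.
From the equation the H2O:H3PO4 mole ratio is 6:4, so n(H3PO4) = 4.6719 × 4/6 = 3.1146 mol.
Mass of H3PO4 = 3.1146 mol × 97.994 g/mol = 305.21 g.
Actual mass collected = 305.21 g × 0.610 = 186.18 g.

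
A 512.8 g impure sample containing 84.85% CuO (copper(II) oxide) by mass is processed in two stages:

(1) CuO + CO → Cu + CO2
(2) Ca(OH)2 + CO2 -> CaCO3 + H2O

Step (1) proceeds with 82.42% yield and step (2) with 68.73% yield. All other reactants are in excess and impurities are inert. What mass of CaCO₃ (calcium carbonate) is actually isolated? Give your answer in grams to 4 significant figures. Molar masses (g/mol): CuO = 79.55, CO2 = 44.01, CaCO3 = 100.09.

310.1 g

Pure CuO = 512.8 × 0.8485 = 435.11 g.
n(CuO) = 435.11 / 79.55 = 5.4697 mol.
Step 1 (CuO:CO2 = 1:1): theoretical n(CO2) = 5.4697 mol; at 82.42% yield, n(CO2) = 4.5081 mol.
Step 2 (CO2:CaCO3 = 1:1): theoretical n(CaCO3) = 4.5081 mol, so theoretical mass = 4.5081 × 100.09 = 451.21 g.
At 68.73% yield, actual mass of CaCO3 = 451.21 × 0.6873 = 310.12 g.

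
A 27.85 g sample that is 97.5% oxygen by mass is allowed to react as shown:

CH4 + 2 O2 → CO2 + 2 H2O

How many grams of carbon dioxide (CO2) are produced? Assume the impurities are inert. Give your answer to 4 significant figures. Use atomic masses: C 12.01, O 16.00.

18.67 g

Mass of pure O2 = 27.85 g × 0.975 = 27.154 g.
M(O2) = 2(16.00) = 32.00 g/mol.
M(CO2) = 12.01 + 2(16.00) = 44.01 g/mol.
n(O2) = 27.154 g / 32.00 g/mol = 0.84855 mol.
From the equation the O2:CO2 mole ratio is 2:1, so n(CO2) = 0.84855 × 1/2 = 0.42428 mol.
Mass of CO2 = 0.42428 mol × 44.01 g/mol = 18.672 g.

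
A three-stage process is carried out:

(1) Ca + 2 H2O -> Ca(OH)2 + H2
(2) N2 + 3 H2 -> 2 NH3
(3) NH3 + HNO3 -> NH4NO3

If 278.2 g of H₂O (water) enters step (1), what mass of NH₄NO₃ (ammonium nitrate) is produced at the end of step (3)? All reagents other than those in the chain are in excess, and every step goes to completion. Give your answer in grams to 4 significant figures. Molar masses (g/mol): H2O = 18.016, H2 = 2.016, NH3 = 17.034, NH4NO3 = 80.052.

412.0 g

n(H2O) = 278.2 / 18.016 = 15.442 mol.
Reaction (1): H2O→H2 ratio 2:1 ⇒ n(H2) = 7.7209 mol.
Reaction (2): H2→NH3 ratio 3:2 ⇒ n(NH3) = 5.1473 mol.
Reaction (3): NH3→NH4NO3 ratio 1:1 ⇒ n(NH4NO3) = 5.1473 mol.
Mass of NH4NO3 = 5.1473 × 80.052 = 412.05 g.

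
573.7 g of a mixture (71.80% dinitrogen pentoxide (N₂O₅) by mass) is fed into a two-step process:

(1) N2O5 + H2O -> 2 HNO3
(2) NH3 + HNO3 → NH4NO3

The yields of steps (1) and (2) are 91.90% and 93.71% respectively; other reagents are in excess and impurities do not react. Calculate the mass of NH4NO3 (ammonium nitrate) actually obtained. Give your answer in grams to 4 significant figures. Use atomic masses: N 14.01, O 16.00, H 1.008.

525.8 g

Pure N2O5 = 573.7 × 0.7180 = 411.92 g.
M(N2O5) = 2(14.01) + 5(16.00) = 108.02 g/mol.
M(NH4NO3) = 2(14.01) + 4(1.008) + 3(16.00) = 80.052 g/mol.
n(N2O5) = 411.92 / 108.02 = 3.8133 mol.
Step 1 (N2O5:HNO3 = 1:2): theoretical n(HNO3) = 7.6267 mol; at 91.90% yield, n(HNO3) = 7.0089 mol.
Step 2 (HNO3:NH4NO3 = 1:1): theoretical n(NH4NO3) = 7.0089 mol, so theoretical mass = 7.0089 × 80.052 = 561.08 g.
At 93.71% yield, actual mass of NH4NO3 = 561.08 × 0.9371 = 525.79 g.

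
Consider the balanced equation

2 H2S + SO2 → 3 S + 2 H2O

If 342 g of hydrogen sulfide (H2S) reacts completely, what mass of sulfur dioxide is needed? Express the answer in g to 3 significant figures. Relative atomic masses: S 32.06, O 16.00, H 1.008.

321 g

M(H2S) = 2(1.008) + 32.06 = 34.076 g/mol.
M(SO2) = 32.06 + 2(16.00) = 64.06 g/mol.
n(H2S) = 342.0 g / 34.076 g/mol = 10.04 mol.
From the equation the H2S:SO2 mole ratio is 2:1, so n(SO2) = 10.04 × 1/2 = 5.018 mol.
Mass of SO2 = 5.018 mol × 64.06 g/mol = 321.5 g.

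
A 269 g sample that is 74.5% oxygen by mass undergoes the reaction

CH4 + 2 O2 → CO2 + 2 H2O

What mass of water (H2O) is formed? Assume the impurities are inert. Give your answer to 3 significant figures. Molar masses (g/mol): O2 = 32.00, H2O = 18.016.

113 g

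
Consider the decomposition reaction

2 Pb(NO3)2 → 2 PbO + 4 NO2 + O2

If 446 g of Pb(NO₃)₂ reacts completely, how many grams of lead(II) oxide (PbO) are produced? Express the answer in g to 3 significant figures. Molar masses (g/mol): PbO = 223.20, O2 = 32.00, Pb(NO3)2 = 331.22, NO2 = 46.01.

n(Pb(NO3)2) = 446.0 g / 331.22 g/mol = 1.347 mol.
From the equation the Pb(NO3)2:PbO mole ratio is 2:2, so n(PbO) = 1.347 × 2/2 = 1.347 mol.
Mass of PbO = 1.347 mol × 223.20 g/mol = 300.5 g.

301 g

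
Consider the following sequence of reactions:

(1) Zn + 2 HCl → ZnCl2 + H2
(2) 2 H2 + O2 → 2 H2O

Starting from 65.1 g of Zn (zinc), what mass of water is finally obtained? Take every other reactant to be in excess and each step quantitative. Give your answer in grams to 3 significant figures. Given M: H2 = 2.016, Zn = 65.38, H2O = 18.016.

17.9 g

n(Zn) = 65.10 / 65.38 = 0.9957 mol.
Step 1 gives a 1:1 ratio of Zn to H2, so n(H2) = 0.9957 mol.
In step 2 the H2:H2O ratio is 2:2, so n(H2O) = 0.9957 mol.
Mass of H2O = 0.9957 × 18.016 = 17.94 g.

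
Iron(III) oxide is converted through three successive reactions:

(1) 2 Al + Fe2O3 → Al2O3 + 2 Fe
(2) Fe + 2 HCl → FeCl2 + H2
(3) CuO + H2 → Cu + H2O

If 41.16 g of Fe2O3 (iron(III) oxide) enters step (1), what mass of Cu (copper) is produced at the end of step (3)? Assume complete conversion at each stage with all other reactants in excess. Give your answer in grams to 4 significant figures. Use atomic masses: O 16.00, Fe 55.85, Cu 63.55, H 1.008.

M(Fe2O3) = 2(55.85) + 3(16.00) = 159.70 g/mol.
M(Cu) = 63.55 g/mol.
n(Fe2O3) = 41.16 / 159.70 = 0.25773 mol.
Reaction (1): Fe2O3→Fe ratio 1:2 ⇒ n(Fe) = 0.51547 mol.
Reaction (2): Fe→H2 ratio 1:1 ⇒ n(H2) = 0.51547 mol.
Reaction (3): H2→Cu ratio 1:1 ⇒ n(Cu) = 0.51547 mol.
Mass of Cu = 0.51547 × 63.55 = 32.758 g.

32.76 g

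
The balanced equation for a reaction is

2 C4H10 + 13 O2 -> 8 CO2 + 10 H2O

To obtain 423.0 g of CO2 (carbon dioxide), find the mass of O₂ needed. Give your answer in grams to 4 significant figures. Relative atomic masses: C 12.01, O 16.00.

499.8 g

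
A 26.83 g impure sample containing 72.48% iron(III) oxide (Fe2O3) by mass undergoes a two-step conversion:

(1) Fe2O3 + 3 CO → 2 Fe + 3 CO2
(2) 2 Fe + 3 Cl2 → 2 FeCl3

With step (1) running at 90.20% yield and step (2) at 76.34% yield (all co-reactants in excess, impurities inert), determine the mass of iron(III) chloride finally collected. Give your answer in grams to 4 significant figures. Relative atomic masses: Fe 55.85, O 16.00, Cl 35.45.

27.20 g

Pure Fe2O3 = 26.83 × 0.7248 = 19.446 g.
M(Fe2O3) = 2(55.85) + 3(16.00) = 159.70 g/mol.
M(FeCl3) = 55.85 + 3(35.45) = 162.20 g/mol.
n(Fe2O3) = 19.446 / 159.70 = 0.12177 mol.
Step 1 (Fe2O3:Fe = 1:2): theoretical n(Fe) = 0.24354 mol; at 90.20% yield, n(Fe) = 0.21967 mol.
Step 2 (Fe:FeCl3 = 2:2): theoretical n(FeCl3) = 0.21967 mol, so theoretical mass = 0.21967 × 162.20 = 35.630 g.
At 76.34% yield, actual mass of FeCl3 = 35.630 × 0.7634 = 27.200 g.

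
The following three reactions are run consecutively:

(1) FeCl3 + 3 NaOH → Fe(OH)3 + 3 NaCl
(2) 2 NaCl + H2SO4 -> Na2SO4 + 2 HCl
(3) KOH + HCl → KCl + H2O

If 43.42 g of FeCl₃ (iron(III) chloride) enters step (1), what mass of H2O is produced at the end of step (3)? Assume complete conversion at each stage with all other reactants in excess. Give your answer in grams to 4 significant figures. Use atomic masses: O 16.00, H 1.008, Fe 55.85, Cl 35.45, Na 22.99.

14.47 g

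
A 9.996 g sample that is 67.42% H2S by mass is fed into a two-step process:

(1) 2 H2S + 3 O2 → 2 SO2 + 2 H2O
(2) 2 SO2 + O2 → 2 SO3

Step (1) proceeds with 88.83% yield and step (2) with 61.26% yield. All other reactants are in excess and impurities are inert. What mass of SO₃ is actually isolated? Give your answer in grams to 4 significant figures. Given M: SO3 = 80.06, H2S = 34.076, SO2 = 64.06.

8.616 g

Pure H2S = 9.996 × 0.6742 = 6.7393 g.
n(H2S) = 6.7393 / 34.076 = 0.19777 mol.
Step 1 (H2S:SO2 = 2:2): theoretical n(SO2) = 0.19777 mol; at 88.83% yield, n(SO2) = 0.17568 mol.
Step 2 (SO2:SO3 = 2:2): theoretical n(SO3) = 0.17568 mol, so theoretical mass = 0.17568 × 80.06 = 14.065 g.
At 61.26% yield, actual mass of SO3 = 14.065 × 0.6126 = 8.6163 g.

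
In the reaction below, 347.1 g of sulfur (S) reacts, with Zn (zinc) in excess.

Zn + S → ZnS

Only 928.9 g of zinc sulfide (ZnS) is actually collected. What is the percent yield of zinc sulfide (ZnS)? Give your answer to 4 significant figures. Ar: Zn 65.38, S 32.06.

M(S) = 32.06 g/mol.
M(ZnS) = 65.38 + 32.06 = 97.44 g/mol.
n(S) = 347.10 g / 32.06 g/mol = 10.827 mol.
From the equation the S:ZnS mole ratio is 1:1, so n(ZnS) = 10.827 × 1/1 = 10.827 mol.
Mass of ZnS = 10.827 mol × 97.44 g/mol = 1054.9 g.
This is the theoretical yield. Percent yield = 928.9 g / 1054.9 g × 100% = 88.052%.

88.05 %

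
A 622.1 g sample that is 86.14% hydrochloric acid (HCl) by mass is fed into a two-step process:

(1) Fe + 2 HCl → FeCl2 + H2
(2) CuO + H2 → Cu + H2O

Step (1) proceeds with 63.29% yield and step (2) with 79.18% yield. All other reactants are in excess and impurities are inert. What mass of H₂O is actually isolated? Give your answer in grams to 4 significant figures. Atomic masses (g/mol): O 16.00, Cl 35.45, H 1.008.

Pure HCl = 622.1 × 0.8614 = 535.88 g.
M(HCl) = 1.008 + 35.45 = 36.458 g/mol.
M(H2O) = 2(1.008) + 16.00 = 18.016 g/mol.
n(HCl) = 535.88 / 36.458 = 14.698 mol.
Step 1 (HCl:H2 = 2:1): theoretical n(H2) = 7.3492 mol; at 63.29% yield, n(H2) = 4.6513 mol.
Step 2 (H2:H2O = 1:1): theoretical n(H2O) = 4.6513 mol, so theoretical mass = 4.6513 × 18.016 = 83.798 g.
At 79.18% yield, actual mass of H2O = 83.798 × 0.7918 = 66.352 g.

66.35 g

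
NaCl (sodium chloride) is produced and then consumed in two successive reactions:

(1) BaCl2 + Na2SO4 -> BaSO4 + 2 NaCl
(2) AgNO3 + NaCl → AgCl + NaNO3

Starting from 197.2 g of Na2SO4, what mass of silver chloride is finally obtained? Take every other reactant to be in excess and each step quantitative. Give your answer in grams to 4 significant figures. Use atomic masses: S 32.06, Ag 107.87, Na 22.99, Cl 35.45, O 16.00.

398.0 g

M(Na2SO4) = 2(22.99) + 32.06 + 4(16.00) = 142.04 g/mol.
M(AgCl) = 107.87 + 35.45 = 143.32 g/mol.
n(Na2SO4) = 197.20 / 142.04 = 1.3883 mol.
Step 1 gives a 1:2 ratio of Na2SO4 to NaCl, so n(NaCl) = 2.7767 mol.
In step 2 the NaCl:AgCl ratio is 1:1, so n(AgCl) = 2.7767 mol.
Mass of AgCl = 2.7767 × 143.32 = 397.95 g.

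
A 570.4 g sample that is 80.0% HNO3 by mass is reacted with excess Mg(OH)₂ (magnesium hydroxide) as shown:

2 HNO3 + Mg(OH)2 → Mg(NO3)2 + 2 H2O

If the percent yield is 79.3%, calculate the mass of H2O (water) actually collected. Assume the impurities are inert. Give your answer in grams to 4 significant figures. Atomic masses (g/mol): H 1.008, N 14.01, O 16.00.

103.5 g

Pure HNO3 available = 570.4 g × 0.800 = 456.32 g.
M(HNO3) = 1.008 + 14.01 + 3(16.00) = 63.018 g/mol.
M(H2O) = 2(1.008) + 16.00 = 18.016 g/mol.
n(HNO3) = 456.32 g / 63.018 g/mol = 7.2411 mol.
From the equation the HNO3:H2O mole ratio is 2:2, so n(H2O) = 7.2411 × 2/2 = 7.2411 mol.
Mass of H2O = 7.2411 mol × 18.016 g/mol = 130.46 g.
Actual mass collected = 130.46 g × 0.793 = 103.45 g.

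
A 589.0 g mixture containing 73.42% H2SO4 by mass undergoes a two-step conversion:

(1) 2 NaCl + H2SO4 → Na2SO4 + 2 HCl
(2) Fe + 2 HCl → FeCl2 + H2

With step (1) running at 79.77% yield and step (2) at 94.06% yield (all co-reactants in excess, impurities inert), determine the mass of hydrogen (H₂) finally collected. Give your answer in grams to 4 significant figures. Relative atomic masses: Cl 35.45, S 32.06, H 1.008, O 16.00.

Pure H2SO4 = 589.0 × 0.7342 = 432.44 g.
M(H2SO4) = 2(1.008) + 32.06 + 4(16.00) = 98.076 g/mol.
M(H2) = 2(1.008) = 2.016 g/mol.
n(H2SO4) = 432.44 / 98.076 = 4.4093 mol.
Step 1 (H2SO4:HCl = 1:2): theoretical n(HCl) = 8.8185 mol; at 79.77% yield, n(HCl) = 7.0346 mol.
Step 2 (HCl:H2 = 2:1): theoretical n(H2) = 3.5173 mol, so theoretical mass = 3.5173 × 2.016 = 7.0908 g.
At 94.06% yield, actual mass of H2 = 7.0908 × 0.9406 = 6.6696 g.

6.670 g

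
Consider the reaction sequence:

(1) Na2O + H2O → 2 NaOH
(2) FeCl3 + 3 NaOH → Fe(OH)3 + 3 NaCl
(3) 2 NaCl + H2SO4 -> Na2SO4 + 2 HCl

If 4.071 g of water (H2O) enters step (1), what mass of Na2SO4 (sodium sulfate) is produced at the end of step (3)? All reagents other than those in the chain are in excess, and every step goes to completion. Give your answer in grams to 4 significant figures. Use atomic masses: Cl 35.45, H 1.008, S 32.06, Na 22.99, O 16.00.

M(H2O) = 2(1.008) + 16.00 = 18.016 g/mol.
M(Na2SO4) = 2(22.99) + 32.06 + 4(16.00) = 142.04 g/mol.
n(H2O) = 4.071 / 18.016 = 0.22597 mol.
Reaction (1): H2O→NaOH ratio 1:2 ⇒ n(NaOH) = 0.45193 mol.
Reaction (2): NaOH→NaCl ratio 3:3 ⇒ n(NaCl) = 0.45193 mol.
Reaction (3): NaCl→Na2SO4 ratio 2:1 ⇒ n(Na2SO4) = 0.22597 mol.
Mass of Na2SO4 = 0.22597 × 142.04 = 32.096 g.

32.10 g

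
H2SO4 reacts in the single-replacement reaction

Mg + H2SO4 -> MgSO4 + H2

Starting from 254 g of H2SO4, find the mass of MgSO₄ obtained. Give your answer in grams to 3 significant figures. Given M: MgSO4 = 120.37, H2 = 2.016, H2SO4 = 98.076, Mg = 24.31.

312 g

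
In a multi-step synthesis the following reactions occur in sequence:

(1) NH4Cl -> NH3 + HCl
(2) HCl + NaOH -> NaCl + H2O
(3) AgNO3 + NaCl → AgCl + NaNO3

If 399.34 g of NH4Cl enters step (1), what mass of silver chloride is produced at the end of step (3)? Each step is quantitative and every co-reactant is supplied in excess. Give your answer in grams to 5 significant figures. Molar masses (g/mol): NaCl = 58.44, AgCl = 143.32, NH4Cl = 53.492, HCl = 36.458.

n(NH4Cl) = 399.34 / 53.492 = 7.46542 mol.
Reaction (1): NH4Cl→HCl ratio 1:1 ⇒ n(HCl) = 7.46542 mol.
Reaction (2): HCl→NaCl ratio 1:1 ⇒ n(NaCl) = 7.46542 mol.
Reaction (3): NaCl→AgCl ratio 1:1 ⇒ n(AgCl) = 7.46542 mol.
Mass of AgCl = 7.46542 × 143.32 = 1069.94 g.

1069.9 g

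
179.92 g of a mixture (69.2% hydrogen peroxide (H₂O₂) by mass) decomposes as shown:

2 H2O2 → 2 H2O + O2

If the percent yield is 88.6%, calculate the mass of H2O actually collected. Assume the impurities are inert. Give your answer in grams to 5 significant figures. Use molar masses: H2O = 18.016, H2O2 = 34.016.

Pure H2O2 available = 179.92 g × 0.692 = 124.505 g.
n(H2O2) = 124.505 g / 34.016 g/mol = 3.66018 mol.
From the equation the H2O2:H2O mole ratio is 2:2, so n(H2O) = 3.66018 × 2/2 = 3.66018 mol.
Mass of H2O = 3.66018 mol × 18.016 g/mol = 65.9418 g.
Actual mass collected = 65.9418 g × 0.886 = 58.4244 g.

58.424 g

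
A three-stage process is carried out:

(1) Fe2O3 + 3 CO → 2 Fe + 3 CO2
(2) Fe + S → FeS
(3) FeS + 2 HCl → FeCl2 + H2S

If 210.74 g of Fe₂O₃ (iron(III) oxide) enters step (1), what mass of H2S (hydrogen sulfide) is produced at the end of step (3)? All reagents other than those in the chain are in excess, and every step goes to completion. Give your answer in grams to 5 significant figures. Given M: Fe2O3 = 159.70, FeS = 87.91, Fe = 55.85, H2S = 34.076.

89.933 g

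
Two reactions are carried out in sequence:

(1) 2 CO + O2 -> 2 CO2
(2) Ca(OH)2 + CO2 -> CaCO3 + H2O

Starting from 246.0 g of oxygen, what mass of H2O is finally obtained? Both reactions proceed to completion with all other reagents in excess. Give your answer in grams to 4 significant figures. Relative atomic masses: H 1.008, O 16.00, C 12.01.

277.0 g

M(O2) = 2(16.00) = 32.00 g/mol.
M(H2O) = 2(1.008) + 16.00 = 18.016 g/mol.
n(O2) = 246.00 / 32.00 = 7.6875 mol.
Step 1 gives a 1:2 ratio of O2 to CO2, so n(CO2) = 15.375 mol.
In step 2 the CO2:H2O ratio is 1:1, so n(H2O) = 15.375 mol.
Mass of H2O = 15.375 × 18.016 = 277.00 g.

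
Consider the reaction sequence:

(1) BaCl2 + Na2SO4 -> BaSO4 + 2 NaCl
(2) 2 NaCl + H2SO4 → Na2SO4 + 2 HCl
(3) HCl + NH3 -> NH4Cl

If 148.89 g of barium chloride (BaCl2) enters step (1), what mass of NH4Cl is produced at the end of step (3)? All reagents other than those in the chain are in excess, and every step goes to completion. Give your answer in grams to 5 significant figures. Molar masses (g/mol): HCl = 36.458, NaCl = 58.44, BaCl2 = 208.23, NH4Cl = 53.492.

n(BaCl2) = 148.89 / 208.23 = 0.715027 mol.
Reaction (1): BaCl2→NaCl ratio 1:2 ⇒ n(NaCl) = 1.43005 mol.
Reaction (2): NaCl→HCl ratio 2:2 ⇒ n(HCl) = 1.43005 mol.
Reaction (3): HCl→NH4Cl ratio 1:1 ⇒ n(NH4Cl) = 1.43005 mol.
Mass of NH4Cl = 1.43005 × 53.492 = 76.4964 g.

76.496 g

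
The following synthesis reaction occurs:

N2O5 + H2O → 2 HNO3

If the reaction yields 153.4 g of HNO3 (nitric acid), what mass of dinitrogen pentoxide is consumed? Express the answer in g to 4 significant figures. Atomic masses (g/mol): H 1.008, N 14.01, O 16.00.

131.5 g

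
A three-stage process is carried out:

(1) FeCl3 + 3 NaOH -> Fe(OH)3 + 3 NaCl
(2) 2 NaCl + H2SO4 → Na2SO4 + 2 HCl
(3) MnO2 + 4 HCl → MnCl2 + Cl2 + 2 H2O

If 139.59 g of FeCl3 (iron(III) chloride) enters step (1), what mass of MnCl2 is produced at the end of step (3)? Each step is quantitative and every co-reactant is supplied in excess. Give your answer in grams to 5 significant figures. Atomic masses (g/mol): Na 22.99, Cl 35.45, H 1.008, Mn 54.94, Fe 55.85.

M(FeCl3) = 55.85 + 3(35.45) = 162.20 g/mol.
M(MnCl2) = 54.94 + 2(35.45) = 125.84 g/mol.
n(FeCl3) = 139.59 / 162.20 = 0.860604 mol.
Reaction (1): FeCl3→NaCl ratio 1:3 ⇒ n(NaCl) = 2.58181 mol.
Reaction (2): NaCl→HCl ratio 2:2 ⇒ n(HCl) = 2.58181 mol.
Reaction (3): HCl→MnCl2 ratio 4:1 ⇒ n(MnCl2) = 0.645453 mol.
Mass of MnCl2 = 0.645453 × 125.84 = 81.2238 g.

81.224 g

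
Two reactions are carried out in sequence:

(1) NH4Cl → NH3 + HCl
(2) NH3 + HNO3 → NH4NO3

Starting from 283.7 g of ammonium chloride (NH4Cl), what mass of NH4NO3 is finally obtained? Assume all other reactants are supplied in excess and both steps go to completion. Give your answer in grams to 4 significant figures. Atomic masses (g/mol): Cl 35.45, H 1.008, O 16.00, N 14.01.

M(NH4Cl) = 14.01 + 4(1.008) + 35.45 = 53.492 g/mol.
M(NH4NO3) = 2(14.01) + 4(1.008) + 3(16.00) = 80.052 g/mol.
n(NH4Cl) = 283.70 / 53.492 = 5.3036 mol.
Step 1 gives a 1:1 ratio of NH4Cl to NH3, so n(NH3) = 5.3036 mol.
In step 2 the NH3:NH4NO3 ratio is 1:1, so n(NH4NO3) = 5.3036 mol.
Mass of NH4NO3 = 5.3036 × 80.052 = 424.56 g.

424.6 g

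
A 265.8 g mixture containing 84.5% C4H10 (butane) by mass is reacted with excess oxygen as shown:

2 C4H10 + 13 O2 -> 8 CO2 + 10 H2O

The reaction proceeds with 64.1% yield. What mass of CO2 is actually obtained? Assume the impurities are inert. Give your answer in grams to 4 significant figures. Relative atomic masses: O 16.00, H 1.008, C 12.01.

Pure C4H10 available = 265.8 g × 0.845 = 224.60 g.
M(C4H10) = 4(12.01) + 10(1.008) = 58.12 g/mol.
M(CO2) = 12.01 + 2(16.00) = 44.01 g/mol.
n(C4H10) = 224.60 g / 58.12 g/mol = 3.8644 mol.
From the equation the C4H10:CO2 mole ratio is 2:8, so n(CO2) = 3.8644 × 8/2 = 15.458 mol.
Mass of CO2 = 15.458 mol × 44.01 g/mol = 680.30 g.
Actual mass collected = 680.30 g × 0.641 = 436.07 g.

436.1 g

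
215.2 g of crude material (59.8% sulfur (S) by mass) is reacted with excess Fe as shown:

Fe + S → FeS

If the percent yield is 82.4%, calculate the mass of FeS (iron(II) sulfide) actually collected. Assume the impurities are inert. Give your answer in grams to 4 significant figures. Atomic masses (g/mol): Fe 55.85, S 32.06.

Pure S available = 215.2 g × 0.598 = 128.69 g.
M(S) = 32.06 g/mol.
M(FeS) = 55.85 + 32.06 = 87.91 g/mol.
n(S) = 128.69 g / 32.06 g/mol = 4.0140 mol.
From the equation the S:FeS mole ratio is 1:1, so n(FeS) = 4.0140 × 1/1 = 4.0140 mol.
Mass of FeS = 4.0140 mol × 87.91 g/mol = 352.87 g.
Actual mass collected = 352.87 g × 0.824 = 290.77 g.

290.8 g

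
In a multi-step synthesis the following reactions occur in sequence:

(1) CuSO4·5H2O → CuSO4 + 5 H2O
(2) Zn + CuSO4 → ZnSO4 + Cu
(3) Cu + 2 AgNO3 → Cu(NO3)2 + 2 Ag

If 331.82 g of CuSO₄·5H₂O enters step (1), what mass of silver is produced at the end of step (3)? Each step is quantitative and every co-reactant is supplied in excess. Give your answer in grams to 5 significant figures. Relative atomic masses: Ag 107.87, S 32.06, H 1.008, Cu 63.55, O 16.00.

286.70 g

M(CuSO4·5H2O) = 63.55 + 32.06 + 9(16.00) + 10(1.008) = 249.69 g/mol.
M(Ag) = 107.87 g/mol.
n(CuSO4·5H2O) = 331.82 / 249.69 = 1.32893 mol.
Reaction (1): CuSO4·5H2O→CuSO4 ratio 1:1 ⇒ n(CuSO4) = 1.32893 mol.
Reaction (2): CuSO4→Cu ratio 1:1 ⇒ n(Cu) = 1.32893 mol.
Reaction (3): Cu→Ag ratio 1:2 ⇒ n(Ag) = 2.65786 mol.
Mass of Ag = 2.65786 × 107.87 = 286.703 g.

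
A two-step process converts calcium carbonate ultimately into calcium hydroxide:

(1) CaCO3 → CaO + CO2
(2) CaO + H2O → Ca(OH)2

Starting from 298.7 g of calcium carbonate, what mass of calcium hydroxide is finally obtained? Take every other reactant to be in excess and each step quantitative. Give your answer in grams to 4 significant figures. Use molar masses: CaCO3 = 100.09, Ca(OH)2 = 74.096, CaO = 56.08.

n(CaCO3) = 298.70 / 100.09 = 2.9843 mol.
Step 1 gives a 1:1 ratio of CaCO3 to CaO, so n(CaO) = 2.9843 mol.
In step 2 the CaO:Ca(OH)2 ratio is 1:1, so n(Ca(OH)2) = 2.9843 mol.
Mass of Ca(OH)2 = 2.9843 × 74.096 = 221.13 g.

221.1 g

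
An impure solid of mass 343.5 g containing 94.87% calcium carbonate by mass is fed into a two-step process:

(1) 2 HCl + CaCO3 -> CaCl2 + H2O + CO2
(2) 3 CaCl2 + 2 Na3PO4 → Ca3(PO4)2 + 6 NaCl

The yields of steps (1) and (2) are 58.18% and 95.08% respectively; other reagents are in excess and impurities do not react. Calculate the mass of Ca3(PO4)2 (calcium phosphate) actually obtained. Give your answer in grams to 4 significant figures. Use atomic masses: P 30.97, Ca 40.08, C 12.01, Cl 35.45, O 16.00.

186.2 g

Pure CaCO3 = 343.5 × 0.9487 = 325.88 g.
M(CaCO3) = 40.08 + 12.01 + 3(16.00) = 100.09 g/mol.
M(Ca3(PO4)2) = 3(40.08) + 2(30.97) + 8(16.00) = 310.18 g/mol.
n(CaCO3) = 325.88 / 100.09 = 3.2559 mol.
Step 1 (CaCO3:CaCl2 = 1:1): theoretical n(CaCl2) = 3.2559 mol; at 58.18% yield, n(CaCl2) = 1.8943 mol.
Step 2 (CaCl2:Ca3(PO4)2 = 3:1): theoretical n(Ca3(PO4)2) = 0.63142 mol, so theoretical mass = 0.63142 × 310.18 = 195.85 g.
At 95.08% yield, actual mass of Ca3(PO4)2 = 195.85 × 0.9508 = 186.22 g.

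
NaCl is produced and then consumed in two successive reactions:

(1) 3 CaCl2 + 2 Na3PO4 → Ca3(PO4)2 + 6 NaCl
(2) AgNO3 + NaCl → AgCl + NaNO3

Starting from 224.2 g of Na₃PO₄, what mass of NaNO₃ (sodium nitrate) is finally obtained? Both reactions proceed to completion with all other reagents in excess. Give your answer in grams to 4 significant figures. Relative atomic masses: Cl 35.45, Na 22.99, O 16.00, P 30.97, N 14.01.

M(Na3PO4) = 3(22.99) + 30.97 + 4(16.00) = 163.94 g/mol.
M(NaNO3) = 22.99 + 14.01 + 3(16.00) = 85.00 g/mol.
n(Na3PO4) = 224.20 / 163.94 = 1.3676 mol.
Step 1 gives a 2:6 ratio of Na3PO4 to NaCl, so n(NaCl) = 4.1027 mol.
In step 2 the NaCl:NaNO3 ratio is 1:1, so n(NaNO3) = 4.1027 mol.
Mass of NaNO3 = 4.1027 × 85.00 = 348.73 g.

348.7 g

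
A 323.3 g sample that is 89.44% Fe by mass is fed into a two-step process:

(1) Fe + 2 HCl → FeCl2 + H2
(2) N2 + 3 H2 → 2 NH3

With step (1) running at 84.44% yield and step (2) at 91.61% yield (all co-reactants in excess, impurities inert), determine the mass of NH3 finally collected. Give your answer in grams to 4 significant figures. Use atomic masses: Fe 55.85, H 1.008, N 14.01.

45.48 g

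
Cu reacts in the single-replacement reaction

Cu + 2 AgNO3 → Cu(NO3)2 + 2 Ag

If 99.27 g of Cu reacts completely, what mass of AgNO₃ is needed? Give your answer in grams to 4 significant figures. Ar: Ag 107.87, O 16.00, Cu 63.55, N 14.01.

M(Cu) = 63.55 g/mol.
M(AgNO3) = 107.87 + 14.01 + 3(16.00) = 169.88 g/mol.
n(Cu) = 99.270 g / 63.55 g/mol = 1.5621 mol.
From the equation the Cu:AgNO3 mole ratio is 1:2, so n(AgNO3) = 1.5621 × 2/1 = 3.1242 mol.
Mass of AgNO3 = 3.1242 mol × 169.88 g/mol = 530.73 g.

530.7 g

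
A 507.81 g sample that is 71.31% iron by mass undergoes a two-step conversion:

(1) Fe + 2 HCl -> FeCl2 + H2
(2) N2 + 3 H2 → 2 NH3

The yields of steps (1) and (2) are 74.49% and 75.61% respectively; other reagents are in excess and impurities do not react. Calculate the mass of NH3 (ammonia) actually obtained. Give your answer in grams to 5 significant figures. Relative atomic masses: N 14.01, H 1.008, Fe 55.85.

Pure Fe = 507.81 × 0.7131 = 362.119 g.
M(Fe) = 55.85 g/mol.
M(NH3) = 14.01 + 3(1.008) = 17.034 g/mol.
n(Fe) = 362.119 / 55.85 = 6.48378 mol.
Step 1 (Fe:H2 = 1:1): theoretical n(H2) = 6.48378 mol; at 74.49% yield, n(H2) = 4.82977 mol.
Step 2 (H2:NH3 = 3:2): theoretical n(NH3) = 3.21985 mol, so theoretical mass = 3.21985 × 17.034 = 54.8469 g.
At 75.61% yield, actual mass of NH3 = 54.8469 × 0.7561 = 41.4697 g.

41.470 g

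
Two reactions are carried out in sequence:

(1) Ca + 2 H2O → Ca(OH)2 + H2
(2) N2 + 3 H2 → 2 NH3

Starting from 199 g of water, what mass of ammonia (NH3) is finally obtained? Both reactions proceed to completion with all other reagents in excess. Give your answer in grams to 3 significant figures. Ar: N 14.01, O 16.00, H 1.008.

62.7 g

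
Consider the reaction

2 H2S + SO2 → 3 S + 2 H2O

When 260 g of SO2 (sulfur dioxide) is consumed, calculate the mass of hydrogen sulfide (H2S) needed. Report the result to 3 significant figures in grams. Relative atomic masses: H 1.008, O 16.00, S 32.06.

M(SO2) = 32.06 + 2(16.00) = 64.06 g/mol.
M(H2S) = 2(1.008) + 32.06 = 34.076 g/mol.
n(SO2) = 260.0 g / 64.06 g/mol = 4.059 mol.
From the equation the SO2:H2S mole ratio is 1:2, so n(H2S) = 4.059 × 2/1 = 8.117 mol.
Mass of H2S = 8.117 mol × 34.076 g/mol = 276.6 g.

277 g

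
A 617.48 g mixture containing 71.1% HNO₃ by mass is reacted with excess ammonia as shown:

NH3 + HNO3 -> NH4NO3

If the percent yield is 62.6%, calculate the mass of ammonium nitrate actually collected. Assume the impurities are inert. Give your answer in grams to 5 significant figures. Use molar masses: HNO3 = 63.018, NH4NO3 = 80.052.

349.12 g

Pure HNO3 available = 617.48 g × 0.711 = 439.028 g.
n(HNO3) = 439.028 g / 63.018 g/mol = 6.96671 mol.
From the equation the HNO3:NH4NO3 mole ratio is 1:1, so n(NH4NO3) = 6.96671 × 1/1 = 6.96671 mol.
Mass of NH4NO3 = 6.96671 mol × 80.052 g/mol = 557.699 g.
Actual mass collected = 557.699 g × 0.626 = 349.120 g.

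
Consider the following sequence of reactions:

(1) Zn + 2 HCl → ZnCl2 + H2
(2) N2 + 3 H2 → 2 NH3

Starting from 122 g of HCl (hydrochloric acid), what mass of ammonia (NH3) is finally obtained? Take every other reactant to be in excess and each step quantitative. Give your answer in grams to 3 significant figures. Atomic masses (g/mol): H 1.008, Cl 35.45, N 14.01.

19.0 g

M(HCl) = 1.008 + 35.45 = 36.458 g/mol.
M(NH3) = 14.01 + 3(1.008) = 17.034 g/mol.
n(HCl) = 122.0 / 36.458 = 3.346 mol.
Step 1 gives a 2:1 ratio of HCl to H2, so n(H2) = 1.673 mol.
In step 2 the H2:NH3 ratio is 3:2, so n(NH3) = 1.115 mol.
Mass of NH3 = 1.115 × 17.034 = 19.00 g.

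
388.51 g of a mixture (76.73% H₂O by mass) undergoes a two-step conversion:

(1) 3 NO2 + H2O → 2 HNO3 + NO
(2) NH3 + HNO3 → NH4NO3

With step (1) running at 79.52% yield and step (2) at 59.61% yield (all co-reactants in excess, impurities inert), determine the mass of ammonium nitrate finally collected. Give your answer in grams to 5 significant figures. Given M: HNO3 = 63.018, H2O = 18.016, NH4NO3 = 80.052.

1255.8 g

Pure H2O = 388.51 × 0.7673 = 298.104 g.
n(H2O) = 298.104 / 18.016 = 16.5466 mol.
Step 1 (H2O:HNO3 = 1:2): theoretical n(HNO3) = 33.0932 mol; at 79.52% yield, n(HNO3) = 26.3157 mol.
Step 2 (HNO3:NH4NO3 = 1:1): theoretical n(NH4NO3) = 26.3157 mol, so theoretical mass = 26.3157 × 80.052 = 2106.63 g.
At 59.61% yield, actual mass of NH4NO3 = 2106.63 × 0.5961 = 1255.76 g.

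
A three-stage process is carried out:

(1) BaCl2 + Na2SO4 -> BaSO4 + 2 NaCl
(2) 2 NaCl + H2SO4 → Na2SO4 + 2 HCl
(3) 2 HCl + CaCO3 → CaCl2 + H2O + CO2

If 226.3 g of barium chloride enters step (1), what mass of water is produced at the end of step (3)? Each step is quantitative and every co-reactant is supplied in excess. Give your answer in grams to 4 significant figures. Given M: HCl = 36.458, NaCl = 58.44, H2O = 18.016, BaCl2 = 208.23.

19.58 g

n(BaCl2) = 226.3 / 208.23 = 1.0868 mol.
Reaction (1): BaCl2→NaCl ratio 1:2 ⇒ n(NaCl) = 2.1736 mol.
Reaction (2): NaCl→HCl ratio 2:2 ⇒ n(HCl) = 2.1736 mol.
Reaction (3): HCl→H2O ratio 2:1 ⇒ n(H2O) = 1.0868 mol.
Mass of H2O = 1.0868 × 18.016 = 19.579 g.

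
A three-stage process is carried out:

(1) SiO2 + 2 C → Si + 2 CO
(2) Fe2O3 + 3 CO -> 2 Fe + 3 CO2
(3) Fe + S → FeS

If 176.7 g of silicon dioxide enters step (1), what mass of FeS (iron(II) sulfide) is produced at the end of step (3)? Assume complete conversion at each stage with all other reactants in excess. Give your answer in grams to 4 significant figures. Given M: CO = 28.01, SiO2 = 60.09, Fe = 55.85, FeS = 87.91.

344.7 g

n(SiO2) = 176.7 / 60.09 = 2.9406 mol.
Reaction (1): SiO2→CO ratio 1:2 ⇒ n(CO) = 5.8812 mol.
Reaction (2): CO→Fe ratio 3:2 ⇒ n(Fe) = 3.9208 mol.
Reaction (3): Fe→FeS ratio 1:1 ⇒ n(FeS) = 3.9208 mol.
Mass of FeS = 3.9208 × 87.91 = 344.68 g.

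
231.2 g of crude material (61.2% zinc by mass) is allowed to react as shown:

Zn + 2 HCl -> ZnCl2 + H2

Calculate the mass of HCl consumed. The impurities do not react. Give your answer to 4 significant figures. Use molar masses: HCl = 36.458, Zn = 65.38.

Mass of pure Zn = 231.2 g × 0.612 = 141.49 g.
n(Zn) = 141.49 g / 65.38 g/mol = 2.1642 mol.
From the equation the Zn:HCl mole ratio is 1:2, so n(HCl) = 2.1642 × 2/1 = 4.3284 mol.
Mass of HCl = 4.3284 mol × 36.458 g/mol = 157.80 g.

157.8 g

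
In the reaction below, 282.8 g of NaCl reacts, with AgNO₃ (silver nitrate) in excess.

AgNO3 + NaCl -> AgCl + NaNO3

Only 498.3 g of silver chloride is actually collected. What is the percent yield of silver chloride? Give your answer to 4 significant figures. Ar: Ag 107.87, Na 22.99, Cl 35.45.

71.85 %

M(NaCl) = 22.99 + 35.45 = 58.44 g/mol.
M(AgCl) = 107.87 + 35.45 = 143.32 g/mol.
n(NaCl) = 282.80 g / 58.44 g/mol = 4.8392 mol.
From the equation the NaCl:AgCl mole ratio is 1:1, so n(AgCl) = 4.8392 × 1/1 = 4.8392 mol.
Mass of AgCl = 4.8392 mol × 143.32 g/mol = 693.55 g.
This is the theoretical yield. Percent yield = 498.3 g / 693.55 g × 100% = 71.848%.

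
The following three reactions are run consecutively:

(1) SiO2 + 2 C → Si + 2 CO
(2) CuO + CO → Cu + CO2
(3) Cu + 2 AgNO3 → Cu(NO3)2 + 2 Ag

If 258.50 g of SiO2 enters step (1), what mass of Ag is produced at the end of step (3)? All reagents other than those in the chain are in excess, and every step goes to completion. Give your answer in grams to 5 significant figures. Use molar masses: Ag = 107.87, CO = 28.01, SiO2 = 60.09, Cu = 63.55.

1856.2 g

n(SiO2) = 258.50 / 60.09 = 4.30188 mol.
Reaction (1): SiO2→CO ratio 1:2 ⇒ n(CO) = 8.60376 mol.
Reaction (2): CO→Cu ratio 1:1 ⇒ n(Cu) = 8.60376 mol.
Reaction (3): Cu→Ag ratio 1:2 ⇒ n(Ag) = 17.2075 mol.
Mass of Ag = 17.2075 × 107.87 = 1856.18 g.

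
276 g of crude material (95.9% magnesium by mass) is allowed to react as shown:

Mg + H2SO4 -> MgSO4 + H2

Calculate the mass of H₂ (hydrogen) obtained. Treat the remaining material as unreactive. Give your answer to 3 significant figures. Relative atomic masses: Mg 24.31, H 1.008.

Mass of pure Mg = 276 g × 0.959 = 264.7 g.
M(Mg) = 24.31 g/mol.
M(H2) = 2(1.008) = 2.016 g/mol.
n(Mg) = 264.7 g / 24.31 g/mol = 10.89 mol.
From the equation the Mg:H2 mole ratio is 1:1, so n(H2) = 10.89 × 1/1 = 10.89 mol.
Mass of H2 = 10.89 mol × 2.016 g/mol = 21.95 g.

21.9 g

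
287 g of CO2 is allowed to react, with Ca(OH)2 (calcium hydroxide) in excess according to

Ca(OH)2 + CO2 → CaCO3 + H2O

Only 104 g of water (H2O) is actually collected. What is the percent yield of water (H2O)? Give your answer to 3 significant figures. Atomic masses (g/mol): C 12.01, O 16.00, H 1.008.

88.5 %

M(CO2) = 12.01 + 2(16.00) = 44.01 g/mol.
M(H2O) = 2(1.008) + 16.00 = 18.016 g/mol.
n(CO2) = 287.0 g / 44.01 g/mol = 6.521 mol.
From the equation the CO2:H2O mole ratio is 1:1, so n(H2O) = 6.521 × 1/1 = 6.521 mol.
Mass of H2O = 6.521 mol × 18.016 g/mol = 117.5 g.
This is the theoretical yield. Percent yield = 104 g / 117.5 g × 100% = 88.52%.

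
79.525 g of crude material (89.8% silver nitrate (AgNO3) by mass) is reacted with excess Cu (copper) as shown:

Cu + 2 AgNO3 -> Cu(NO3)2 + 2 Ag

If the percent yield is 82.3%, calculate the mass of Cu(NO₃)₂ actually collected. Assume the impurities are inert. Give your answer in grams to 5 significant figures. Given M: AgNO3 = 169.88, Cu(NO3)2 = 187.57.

Pure AgNO3 available = 79.525 g × 0.898 = 71.4134 g.
n(AgNO3) = 71.4134 g / 169.88 g/mol = 0.420376 mol.
From the equation the AgNO3:Cu(NO3)2 mole ratio is 2:1, so n(Cu(NO3)2) = 0.420376 × 1/2 = 0.210188 mol.
Mass of Cu(NO3)2 = 0.210188 mol × 187.57 g/mol = 39.4249 g.
Actual mass collected = 39.4249 g × 0.823 = 32.4467 g.

32.447 g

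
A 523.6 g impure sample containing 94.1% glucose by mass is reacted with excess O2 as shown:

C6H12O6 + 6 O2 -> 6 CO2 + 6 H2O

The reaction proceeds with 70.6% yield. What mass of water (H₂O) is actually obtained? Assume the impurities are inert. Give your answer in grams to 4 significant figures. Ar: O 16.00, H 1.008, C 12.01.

208.7 g

Pure C6H12O6 available = 523.6 g × 0.941 = 492.71 g.
M(C6H12O6) = 6(12.01) + 12(1.008) + 6(16.00) = 180.156 g/mol.
M(H2O) = 2(1.008) + 16.00 = 18.016 g/mol.
n(C6H12O6) = 492.71 g / 180.156 g/mol = 2.7349 mol.
From the equation the C6H12O6:H2O mole ratio is 1:6, so n(H2O) = 2.7349 × 6/1 = 16.409 mol.
Mass of H2O = 16.409 mol × 18.016 g/mol = 295.63 g.
Actual mass collected = 295.63 g × 0.706 = 208.72 g.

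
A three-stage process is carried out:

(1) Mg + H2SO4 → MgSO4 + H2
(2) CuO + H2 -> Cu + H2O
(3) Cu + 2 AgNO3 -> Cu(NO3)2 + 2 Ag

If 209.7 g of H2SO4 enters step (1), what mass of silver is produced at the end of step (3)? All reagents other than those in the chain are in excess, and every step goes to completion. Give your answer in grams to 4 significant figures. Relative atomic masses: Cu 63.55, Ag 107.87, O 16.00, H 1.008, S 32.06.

M(H2SO4) = 2(1.008) + 32.06 + 4(16.00) = 98.076 g/mol.
M(Ag) = 107.87 g/mol.
n(H2SO4) = 209.7 / 98.076 = 2.1381 mol.
Reaction (1): H2SO4→H2 ratio 1:1 ⇒ n(H2) = 2.1381 mol.
Reaction (2): H2→Cu ratio 1:1 ⇒ n(Cu) = 2.1381 mol.
Reaction (3): Cu→Ag ratio 1:2 ⇒ n(Ag) = 4.2763 mol.
Mass of Ag = 4.2763 × 107.87 = 461.28 g.

461.3 g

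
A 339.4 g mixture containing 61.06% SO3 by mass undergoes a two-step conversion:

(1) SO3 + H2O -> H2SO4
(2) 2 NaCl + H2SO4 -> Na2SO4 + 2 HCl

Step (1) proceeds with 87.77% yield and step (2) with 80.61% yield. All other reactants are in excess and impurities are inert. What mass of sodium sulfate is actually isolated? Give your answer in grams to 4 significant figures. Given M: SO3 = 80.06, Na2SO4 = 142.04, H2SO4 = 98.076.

260.1 g

Pure SO3 = 339.4 × 0.6106 = 207.24 g.
n(SO3) = 207.24 / 80.06 = 2.5885 mol.
Step 1 (SO3:H2SO4 = 1:1): theoretical n(H2SO4) = 2.5885 mol; at 87.77% yield, n(H2SO4) = 2.2720 mol.
Step 2 (H2SO4:Na2SO4 = 1:1): theoretical n(Na2SO4) = 2.2720 mol, so theoretical mass = 2.2720 × 142.04 = 322.71 g.
At 80.61% yield, actual mass of Na2SO4 = 322.71 × 0.8061 = 260.13 g.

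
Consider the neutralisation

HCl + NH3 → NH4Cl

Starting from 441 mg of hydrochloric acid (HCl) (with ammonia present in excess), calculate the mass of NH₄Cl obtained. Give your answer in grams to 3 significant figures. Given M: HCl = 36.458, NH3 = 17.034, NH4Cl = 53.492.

0.647 g

Convert: 441 mg = 0.4410 g.
n(HCl) = 0.4410 g / 36.458 g/mol = 0.01210 mol.
From the equation the HCl:NH4Cl mole ratio is 1:1, so n(NH4Cl) = 0.01210 × 1/1 = 0.01210 mol.
Mass of NH4Cl = 0.01210 mol × 53.492 g/mol = 0.6470 g.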